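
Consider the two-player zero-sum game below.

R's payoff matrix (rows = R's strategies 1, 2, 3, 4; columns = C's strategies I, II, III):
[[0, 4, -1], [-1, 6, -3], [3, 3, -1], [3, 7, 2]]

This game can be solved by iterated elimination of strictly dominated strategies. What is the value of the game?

2

Row 2 is strictly dominated by row 4 (3>-1, 7>6, 2>-3); eliminate 2.
Row 1 is strictly dominated by row 4 (3>0, 7>4, 2>-1); eliminate 1.
Column II is strictly dominated by III for C (-1<3, 2<7); eliminate II.
Column I is strictly dominated by III for C (-1<3, 2<3); eliminate I.
Row 3 is strictly dominated by row 4 (2>-1); eliminate 3.
Only (4, III) remains, with payoff 2.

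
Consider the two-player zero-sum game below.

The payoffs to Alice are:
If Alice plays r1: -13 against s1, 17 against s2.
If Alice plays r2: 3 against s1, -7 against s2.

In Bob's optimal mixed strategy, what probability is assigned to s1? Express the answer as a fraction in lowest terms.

Row minima are -13 and -7, so Alice's maximin is -7; column maxima are 3 and 17, so Bob's minimax is 3. These differ, so the equilibrium is in mixed strategies.
Let Bob play s1 with probability q. Alice is indifferent when −13q + 17(1−q) = 3q − 7(1−q), giving q = 3/5.

3/5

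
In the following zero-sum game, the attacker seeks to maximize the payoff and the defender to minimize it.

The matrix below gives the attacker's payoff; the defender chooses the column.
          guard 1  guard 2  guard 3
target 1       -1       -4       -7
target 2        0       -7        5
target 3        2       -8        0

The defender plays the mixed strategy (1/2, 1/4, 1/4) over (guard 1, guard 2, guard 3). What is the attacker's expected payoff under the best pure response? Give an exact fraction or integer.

-1/2

target 1: (-1)·(1/2) + (-4)·(1/4) + (-7)·(1/4) = -13/4.
target 2: (0)·(1/2) + (-7)·(1/4) + (5)·(1/4) = -1/2.
target 3: (2)·(1/2) + (-8)·(1/4) + (0)·(1/4) = -1.
The best pure response is target 2 with expected payoff -1/2.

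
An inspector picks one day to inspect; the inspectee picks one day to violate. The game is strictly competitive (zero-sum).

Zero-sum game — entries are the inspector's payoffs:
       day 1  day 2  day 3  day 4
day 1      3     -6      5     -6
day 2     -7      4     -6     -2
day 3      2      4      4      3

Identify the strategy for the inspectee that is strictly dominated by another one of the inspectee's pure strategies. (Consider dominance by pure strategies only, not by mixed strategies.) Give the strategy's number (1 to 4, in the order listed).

3

The inspectee prefers columns that give the inspector less. Compare day 3 with day 1: 3 < 5, -7 < -6, 2 < 4.
So day 1 strictly dominates day 3 for the inspectee; day 3 is strictly dominated.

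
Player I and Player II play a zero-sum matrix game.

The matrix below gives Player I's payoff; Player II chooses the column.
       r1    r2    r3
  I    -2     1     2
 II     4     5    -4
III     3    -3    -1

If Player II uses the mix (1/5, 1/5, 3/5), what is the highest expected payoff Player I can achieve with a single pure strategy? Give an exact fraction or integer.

1

I: (-2)·(1/5) + (1)·(1/5) + (2)·(3/5) = 1.
II: (4)·(1/5) + (5)·(1/5) + (-4)·(3/5) = -3/5.
III: (3)·(1/5) + (-3)·(1/5) + (-1)·(3/5) = -3/5.
The best pure response is I with expected payoff 1.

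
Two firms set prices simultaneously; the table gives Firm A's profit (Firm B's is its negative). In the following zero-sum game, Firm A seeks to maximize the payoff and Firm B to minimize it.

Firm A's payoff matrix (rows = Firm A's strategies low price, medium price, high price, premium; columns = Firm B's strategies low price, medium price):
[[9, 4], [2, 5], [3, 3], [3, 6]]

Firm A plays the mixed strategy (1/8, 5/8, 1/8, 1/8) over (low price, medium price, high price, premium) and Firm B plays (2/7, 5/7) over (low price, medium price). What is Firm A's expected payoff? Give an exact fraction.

Against (2/7, 5/7), each row's expected payoff is low price: 38/7; medium price: 29/7; high price: 3; premium: 36/7.
Taking the (1/8, 5/8, 1/8, 1/8)-weighted average: (1/8)·(38/7) + (5/8)·(29/7) + (1/8)·(3) + (1/8)·(36/7) = 30/7.

30/7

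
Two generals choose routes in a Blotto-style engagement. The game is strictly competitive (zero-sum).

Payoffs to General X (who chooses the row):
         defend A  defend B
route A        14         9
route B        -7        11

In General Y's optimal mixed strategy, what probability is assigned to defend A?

Row minima are 9 and -7, so General X's maximin is 9; column maxima are 14 and 11, so General Y's minimax is 11. These differ, so the equilibrium is in mixed strategies.
Let General Y play defend A with probability q. General X is indifferent when 14q + 9(1−q) = −7q + 11(1−q), giving q = 2/23.

2/23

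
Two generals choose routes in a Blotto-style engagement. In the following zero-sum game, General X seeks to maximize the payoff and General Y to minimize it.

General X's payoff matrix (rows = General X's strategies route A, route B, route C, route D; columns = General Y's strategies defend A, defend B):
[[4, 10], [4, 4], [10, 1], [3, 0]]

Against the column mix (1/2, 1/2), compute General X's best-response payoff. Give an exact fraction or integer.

route A: (4)·(1/2) + (10)·(1/2) = 7.
route B: (4)·(1/2) + (4)·(1/2) = 4.
route C: (10)·(1/2) + (1)·(1/2) = 11/2.
route D: (3)·(1/2) + (0)·(1/2) = 3/2.
The best pure response is route A with expected payoff 7.

7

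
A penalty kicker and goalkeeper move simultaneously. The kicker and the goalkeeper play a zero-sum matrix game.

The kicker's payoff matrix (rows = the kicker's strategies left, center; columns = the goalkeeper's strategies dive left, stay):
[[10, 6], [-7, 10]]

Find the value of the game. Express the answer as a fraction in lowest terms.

142/21

Row minima are 6 and -7, so the kicker's maximin is 6; column maxima are 10 and 10, so the goalkeeper's minimax is 10. These differ, so the equilibrium is in mixed strategies.
Let the kicker play left with probability p. The goalkeeper is indifferent when 10p − 7(1−p) = 6p + 10(1−p), giving p = 17/21.
Let the goalkeeper play dive left with probability q. The kicker is indifferent when 10q + 6(1−q) = −7q + 10(1−q), giving q = 4/21.
The value is 10·(4/21) + (6)·(17/21) = 142/21.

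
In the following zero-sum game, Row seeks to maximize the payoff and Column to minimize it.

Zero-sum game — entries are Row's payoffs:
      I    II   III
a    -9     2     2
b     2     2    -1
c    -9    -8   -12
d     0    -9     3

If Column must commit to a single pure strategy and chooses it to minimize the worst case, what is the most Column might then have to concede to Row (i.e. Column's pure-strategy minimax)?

The worst case (largest entry) in each column is I: 2, II: 2, III: 3.
The best (smallest) of these is 2.

2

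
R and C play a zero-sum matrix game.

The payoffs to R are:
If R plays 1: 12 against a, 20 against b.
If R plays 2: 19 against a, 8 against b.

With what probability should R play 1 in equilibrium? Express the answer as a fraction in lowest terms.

11/19

Row minima are 12 and 8, so R's maximin is 12; column maxima are 19 and 20, so C's minimax is 19. These differ, so the equilibrium is in mixed strategies.
Let R play 1 with probability p. C is indifferent when 12p + 19(1−p) = 20p + 8(1−p), giving p = 11/19.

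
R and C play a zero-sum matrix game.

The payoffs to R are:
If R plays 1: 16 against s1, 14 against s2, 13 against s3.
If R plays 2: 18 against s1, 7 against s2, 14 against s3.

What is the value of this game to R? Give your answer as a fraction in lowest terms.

105/8

Column s1 is strictly dominated by s3 for C (it gives R more in every row).
The remaining 2×2 game on (1, 2) × (s2, s3) has no saddle point. Let R play 1 with probability p; indifference gives 14p + 7(1−p) = 13p + 14(1−p), so p = 7/8.
Similarly C's optimal q on s2 is 1/8, and the value is 14·(1/8) + (13)·(7/8) = 105/8.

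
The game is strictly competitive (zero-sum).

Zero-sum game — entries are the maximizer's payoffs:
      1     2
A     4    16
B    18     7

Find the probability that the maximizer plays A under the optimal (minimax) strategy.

11/23

Row minima are 4 and 7, so the maximizer's maximin is 7; column maxima are 18 and 16, so the minimizer's minimax is 16. These differ, so the equilibrium is in mixed strategies.
Let the maximizer play A with probability p. The minimizer is indifferent when 4p + 18(1−p) = 16p + 7(1−p), giving p = 11/23.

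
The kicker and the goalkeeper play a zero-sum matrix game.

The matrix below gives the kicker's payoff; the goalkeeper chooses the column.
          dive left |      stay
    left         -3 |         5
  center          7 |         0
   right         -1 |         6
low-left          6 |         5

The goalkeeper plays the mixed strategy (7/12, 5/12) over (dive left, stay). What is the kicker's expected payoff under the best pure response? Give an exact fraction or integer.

left: (-3)·(7/12) + (5)·(5/12) = 1/3.
center: (7)·(7/12) + (0)·(5/12) = 49/12.
right: (-1)·(7/12) + (6)·(5/12) = 23/12.
low-left: (6)·(7/12) + (5)·(5/12) = 67/12.
The best pure response is low-left with expected payoff 67/12.

67/12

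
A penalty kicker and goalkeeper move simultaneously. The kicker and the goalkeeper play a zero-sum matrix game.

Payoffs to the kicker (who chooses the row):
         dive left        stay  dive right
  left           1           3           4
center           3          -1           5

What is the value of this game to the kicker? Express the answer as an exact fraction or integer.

Column dive right is strictly dominated by stay for the goalkeeper (it gives the kicker more in every row).
The remaining 2×2 game on (left, center) × (dive left, stay) has no saddle point. Let the kicker play left with probability p; indifference gives p + 3(1−p) = 3p − (1−p), so p = 2/3.
Similarly the goalkeeper's optimal q on dive left is 2/3, and the value is 1·(2/3) + (3)·(1/3) = 5/3.

5/3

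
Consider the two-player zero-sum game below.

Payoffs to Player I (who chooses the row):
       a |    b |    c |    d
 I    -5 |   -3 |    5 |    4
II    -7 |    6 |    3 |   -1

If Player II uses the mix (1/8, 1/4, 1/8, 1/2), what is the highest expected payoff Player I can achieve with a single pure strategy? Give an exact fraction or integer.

5/4

I: (-5)·(1/8) + (-3)·(1/4) + (5)·(1/8) + (4)·(1/2) = 5/4.
II: (-7)·(1/8) + (6)·(1/4) + (3)·(1/8) + (-1)·(1/2) = 1/2.
The best pure response is I with expected payoff 5/4.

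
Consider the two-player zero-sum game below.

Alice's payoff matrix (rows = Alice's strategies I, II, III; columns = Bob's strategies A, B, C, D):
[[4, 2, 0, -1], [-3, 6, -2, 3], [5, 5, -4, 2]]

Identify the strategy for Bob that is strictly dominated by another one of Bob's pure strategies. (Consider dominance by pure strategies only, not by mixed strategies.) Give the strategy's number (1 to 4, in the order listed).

2

Bob prefers columns that give Alice less. Compare B with C: 0 < 2, -2 < 6, -4 < 5.
So C strictly dominates B for Bob; B is strictly dominated.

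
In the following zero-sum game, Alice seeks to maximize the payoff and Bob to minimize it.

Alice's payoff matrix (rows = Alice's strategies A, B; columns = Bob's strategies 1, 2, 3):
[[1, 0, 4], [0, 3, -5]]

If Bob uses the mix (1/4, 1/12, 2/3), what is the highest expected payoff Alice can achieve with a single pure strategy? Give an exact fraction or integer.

A: (1)·(1/4) + (0)·(1/12) + (4)·(2/3) = 35/12.
B: (0)·(1/4) + (3)·(1/12) + (-5)·(2/3) = -37/12.
The best pure response is A with expected payoff 35/12.

35/12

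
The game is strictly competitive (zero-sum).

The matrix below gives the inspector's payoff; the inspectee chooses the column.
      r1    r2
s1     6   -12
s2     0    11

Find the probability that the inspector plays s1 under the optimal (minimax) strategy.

Row minima are -12 and 0, so the inspector's maximin is 0; column maxima are 6 and 11, so the inspectee's minimax is 6. These differ, so the equilibrium is in mixed strategies.
Let the inspector play s1 with probability p. The inspectee is indifferent when 6p = −12p + 11(1−p), giving p = 11/29.

11/29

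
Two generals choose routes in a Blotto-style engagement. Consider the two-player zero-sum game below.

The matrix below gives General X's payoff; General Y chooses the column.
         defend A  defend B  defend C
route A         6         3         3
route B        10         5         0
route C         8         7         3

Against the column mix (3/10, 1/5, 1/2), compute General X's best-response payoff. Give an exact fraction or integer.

route A: (6)·(3/10) + (3)·(1/5) + (3)·(1/2) = 39/10.
route B: (10)·(3/10) + (5)·(1/5) + (0)·(1/2) = 4.
route C: (8)·(3/10) + (7)·(1/5) + (3)·(1/2) = 53/10.
The best pure response is route C with expected payoff 53/10.

53/10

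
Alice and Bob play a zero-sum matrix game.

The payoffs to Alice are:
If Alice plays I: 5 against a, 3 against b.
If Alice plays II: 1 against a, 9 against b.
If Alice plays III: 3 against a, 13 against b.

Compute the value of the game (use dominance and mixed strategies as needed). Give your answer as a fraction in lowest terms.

14/3

Row II is strictly dominated by row III, so Alice never plays it.
The remaining 2×2 game on (I, III) × (a, b) has no saddle point. Let Alice play I with probability p; indifference gives 5p + 3(1−p) = 3p + 13(1−p), so p = 5/6.
Similarly Bob's optimal q on a is 5/6, and the value is 5·(5/6) + (3)·(1/6) = 14/3.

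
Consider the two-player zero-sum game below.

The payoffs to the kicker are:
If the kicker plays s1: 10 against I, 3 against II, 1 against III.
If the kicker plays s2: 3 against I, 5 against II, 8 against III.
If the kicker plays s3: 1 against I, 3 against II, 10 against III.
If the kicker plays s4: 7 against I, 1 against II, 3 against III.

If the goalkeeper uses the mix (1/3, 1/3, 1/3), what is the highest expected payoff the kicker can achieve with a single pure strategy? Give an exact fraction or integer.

16/3

s1: (10)·(1/3) + (3)·(1/3) + (1)·(1/3) = 14/3.
s2: (3)·(1/3) + (5)·(1/3) + (8)·(1/3) = 16/3.
s3: (1)·(1/3) + (3)·(1/3) + (10)·(1/3) = 14/3.
s4: (7)·(1/3) + (1)·(1/3) + (3)·(1/3) = 11/3.
The best pure response is s2 with expected payoff 16/3.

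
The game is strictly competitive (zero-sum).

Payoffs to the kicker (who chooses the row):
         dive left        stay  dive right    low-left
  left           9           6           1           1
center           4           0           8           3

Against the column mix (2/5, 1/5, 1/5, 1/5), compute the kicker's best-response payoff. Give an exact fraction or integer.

26/5

left: (9)·(2/5) + (6)·(1/5) + (1)·(1/5) + (1)·(1/5) = 26/5.
center: (4)·(2/5) + (0)·(1/5) + (8)·(1/5) + (3)·(1/5) = 19/5.
The best pure response is left with expected payoff 26/5.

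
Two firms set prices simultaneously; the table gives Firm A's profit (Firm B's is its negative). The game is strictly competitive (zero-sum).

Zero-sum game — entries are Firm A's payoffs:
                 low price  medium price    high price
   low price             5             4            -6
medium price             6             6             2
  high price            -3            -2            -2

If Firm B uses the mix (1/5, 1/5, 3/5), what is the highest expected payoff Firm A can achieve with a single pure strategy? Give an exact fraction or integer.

18/5

low price: (5)·(1/5) + (4)·(1/5) + (-6)·(3/5) = -9/5.
medium price: (6)·(1/5) + (6)·(1/5) + (2)·(3/5) = 18/5.
high price: (-3)·(1/5) + (-2)·(1/5) + (-2)·(3/5) = -11/5.
The best pure response is medium price with expected payoff 18/5.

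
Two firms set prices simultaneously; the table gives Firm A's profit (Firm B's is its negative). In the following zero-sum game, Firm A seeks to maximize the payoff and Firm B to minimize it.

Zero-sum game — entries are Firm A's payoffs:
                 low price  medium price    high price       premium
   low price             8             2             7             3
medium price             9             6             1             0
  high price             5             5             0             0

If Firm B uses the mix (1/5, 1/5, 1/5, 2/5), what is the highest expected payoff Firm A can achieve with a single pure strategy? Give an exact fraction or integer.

low price: (8)·(1/5) + (2)·(1/5) + (7)·(1/5) + (3)·(2/5) = 23/5.
medium price: (9)·(1/5) + (6)·(1/5) + (1)·(1/5) + (0)·(2/5) = 16/5.
high price: (5)·(1/5) + (5)·(1/5) + (0)·(1/5) + (0)·(2/5) = 2.
The best pure response is low price with expected payoff 23/5.

23/5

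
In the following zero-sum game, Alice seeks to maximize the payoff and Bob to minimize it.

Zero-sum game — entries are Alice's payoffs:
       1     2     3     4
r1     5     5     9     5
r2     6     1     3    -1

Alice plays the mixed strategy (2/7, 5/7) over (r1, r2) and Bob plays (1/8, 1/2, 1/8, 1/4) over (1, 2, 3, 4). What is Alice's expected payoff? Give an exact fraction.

143/56

Against (1/8, 1/2, 1/8, 1/4), each row's expected payoff is r1: 11/2; r2: 11/8.
Taking the (2/7, 5/7)-weighted average: (2/7)·(11/2) + (5/7)·(11/8) = 143/56.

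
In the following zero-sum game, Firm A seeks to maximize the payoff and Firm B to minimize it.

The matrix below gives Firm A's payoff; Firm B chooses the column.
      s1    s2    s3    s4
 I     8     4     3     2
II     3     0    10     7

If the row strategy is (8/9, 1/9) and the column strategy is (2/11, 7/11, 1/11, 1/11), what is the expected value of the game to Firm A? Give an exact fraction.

Against (2/11, 7/11, 1/11, 1/11), each row's expected payoff is I: 49/11; II: 23/11.
Taking the (8/9, 1/9)-weighted average: (8/9)·(49/11) + (1/9)·(23/11) = 415/99.

415/99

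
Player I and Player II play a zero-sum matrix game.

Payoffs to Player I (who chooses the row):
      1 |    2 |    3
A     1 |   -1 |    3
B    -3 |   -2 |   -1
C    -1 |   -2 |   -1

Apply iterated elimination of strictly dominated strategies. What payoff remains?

-1

Row B is strictly dominated by row A (1>-3, -1>-2, 3>-1); eliminate B.
Column 1 is strictly dominated by 2 for Player II (-1<1, -2<-1); eliminate 1.
Row C is strictly dominated by row A (-1>-2, 3>-1); eliminate C.
Column 3 is strictly dominated by 2 for Player II (-1<3); eliminate 3.
Only (A, 2) remains, with payoff -1.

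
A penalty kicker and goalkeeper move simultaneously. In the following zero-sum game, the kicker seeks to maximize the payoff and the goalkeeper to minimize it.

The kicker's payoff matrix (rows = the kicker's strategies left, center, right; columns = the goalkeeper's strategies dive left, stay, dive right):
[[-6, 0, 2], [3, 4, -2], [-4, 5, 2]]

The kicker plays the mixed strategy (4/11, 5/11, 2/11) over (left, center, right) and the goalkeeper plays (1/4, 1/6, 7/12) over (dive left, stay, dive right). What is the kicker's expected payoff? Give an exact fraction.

Against (1/4, 1/6, 7/12), each row's expected payoff is left: -1/3; center: 1/4; right: 1.
Taking the (4/11, 5/11, 2/11)-weighted average: (4/11)·(-1/3) + (5/11)·(1/4) + (2/11)·(1) = 23/132.

23/132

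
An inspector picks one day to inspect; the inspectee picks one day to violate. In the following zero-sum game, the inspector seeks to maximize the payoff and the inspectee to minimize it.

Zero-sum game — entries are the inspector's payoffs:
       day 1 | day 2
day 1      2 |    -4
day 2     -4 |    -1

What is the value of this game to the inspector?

-2

Row minima are -4 and -4, so the inspector's maximin is -4; column maxima are 2 and -1, so the inspectee's minimax is -1. These differ, so the equilibrium is in mixed strategies.
Let the inspector play day 1 with probability p. The inspectee is indifferent when 2p − 4(1−p) = −4p − (1−p), giving p = 1/3.
Let the inspectee play day 1 with probability q. The inspector is indifferent when 2q − 4(1−q) = −4q − (1−q), giving q = 1/3.
The value is 2·(1/3) + (-4)·(2/3) = -2.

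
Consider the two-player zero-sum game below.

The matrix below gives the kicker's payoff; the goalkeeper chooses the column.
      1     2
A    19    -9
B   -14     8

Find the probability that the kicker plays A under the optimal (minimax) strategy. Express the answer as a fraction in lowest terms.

Row minima are -9 and -14, so the kicker's maximin is -9; column maxima are 19 and 8, so the goalkeeper's minimax is 8. These differ, so the equilibrium is in mixed strategies.
Let the kicker play A with probability p. The goalkeeper is indifferent when 19p − 14(1−p) = −9p + 8(1−p), giving p = 11/25.

11/25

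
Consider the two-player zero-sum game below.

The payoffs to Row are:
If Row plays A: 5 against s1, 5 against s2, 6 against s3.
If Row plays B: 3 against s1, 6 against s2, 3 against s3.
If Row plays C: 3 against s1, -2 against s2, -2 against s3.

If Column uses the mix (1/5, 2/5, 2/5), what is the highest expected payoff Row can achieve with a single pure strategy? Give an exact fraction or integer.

A: (5)·(1/5) + (5)·(2/5) + (6)·(2/5) = 27/5.
B: (3)·(1/5) + (6)·(2/5) + (3)·(2/5) = 21/5.
C: (3)·(1/5) + (-2)·(2/5) + (-2)·(2/5) = -1.
The best pure response is A with expected payoff 27/5.

27/5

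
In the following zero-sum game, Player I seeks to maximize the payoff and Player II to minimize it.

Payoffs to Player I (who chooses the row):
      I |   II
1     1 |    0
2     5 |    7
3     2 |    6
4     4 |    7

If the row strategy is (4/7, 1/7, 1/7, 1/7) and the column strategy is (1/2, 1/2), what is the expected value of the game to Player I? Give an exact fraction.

5/2

Against (1/2, 1/2), each row's expected payoff is 1: 1/2; 2: 6; 3: 4; 4: 11/2.
Taking the (4/7, 1/7, 1/7, 1/7)-weighted average: (4/7)·(1/2) + (1/7)·(6) + (1/7)·(4) + (1/7)·(11/2) = 5/2.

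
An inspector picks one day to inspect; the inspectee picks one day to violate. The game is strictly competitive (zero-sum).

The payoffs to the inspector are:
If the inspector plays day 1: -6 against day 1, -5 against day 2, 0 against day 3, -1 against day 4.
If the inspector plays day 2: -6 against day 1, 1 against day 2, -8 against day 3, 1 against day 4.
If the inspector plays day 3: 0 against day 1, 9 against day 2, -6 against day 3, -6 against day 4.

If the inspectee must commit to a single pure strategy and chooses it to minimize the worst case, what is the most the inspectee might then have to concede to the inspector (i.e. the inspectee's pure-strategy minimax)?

The worst case (largest entry) in each column is day 1: 0, day 2: 9, day 3: 0, day 4: 1.
The best (smallest) of these is 0.

0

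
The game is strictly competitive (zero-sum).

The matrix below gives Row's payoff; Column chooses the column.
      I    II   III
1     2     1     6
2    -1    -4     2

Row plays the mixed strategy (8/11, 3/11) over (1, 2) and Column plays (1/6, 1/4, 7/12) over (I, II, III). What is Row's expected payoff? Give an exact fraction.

Against (1/6, 1/4, 7/12), each row's expected payoff is 1: 49/12; 2: 0.
Taking the (8/11, 3/11)-weighted average: (8/11)·(49/12) + (3/11)·(0) = 98/33.

98/33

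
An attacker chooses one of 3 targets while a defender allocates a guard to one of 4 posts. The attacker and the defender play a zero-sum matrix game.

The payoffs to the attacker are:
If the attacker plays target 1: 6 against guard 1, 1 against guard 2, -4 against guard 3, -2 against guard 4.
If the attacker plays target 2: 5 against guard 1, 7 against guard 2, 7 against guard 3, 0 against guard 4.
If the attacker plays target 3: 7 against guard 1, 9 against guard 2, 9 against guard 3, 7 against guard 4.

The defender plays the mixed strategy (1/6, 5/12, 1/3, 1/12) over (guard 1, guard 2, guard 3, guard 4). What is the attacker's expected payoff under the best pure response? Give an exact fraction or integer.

17/2

target 1: (6)·(1/6) + (1)·(5/12) + (-4)·(1/3) + (-2)·(1/12) = -1/12.
target 2: (5)·(1/6) + (7)·(5/12) + (7)·(1/3) + (0)·(1/12) = 73/12.
target 3: (7)·(1/6) + (9)·(5/12) + (9)·(1/3) + (7)·(1/12) = 17/2.
The best pure response is target 3 with expected payoff 17/2.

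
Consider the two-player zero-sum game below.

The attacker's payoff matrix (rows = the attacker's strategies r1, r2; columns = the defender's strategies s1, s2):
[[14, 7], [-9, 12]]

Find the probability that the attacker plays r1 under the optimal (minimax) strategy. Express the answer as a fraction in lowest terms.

3/4

Row minima are 7 and -9, so the attacker's maximin is 7; column maxima are 14 and 12, so the defender's minimax is 12. These differ, so the equilibrium is in mixed strategies.
Let the attacker play r1 with probability p. The defender is indifferent when 14p − 9(1−p) = 7p + 12(1−p), giving p = 3/4.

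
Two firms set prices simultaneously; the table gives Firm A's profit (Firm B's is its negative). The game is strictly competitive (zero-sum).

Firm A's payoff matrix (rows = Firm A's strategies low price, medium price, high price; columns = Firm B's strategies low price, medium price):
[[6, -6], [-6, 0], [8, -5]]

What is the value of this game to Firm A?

-30/19

Row low price is strictly dominated by row high price, so Firm A never plays it.
The remaining 2×2 game on (medium price, high price) × (low price, medium price) has no saddle point. Let Firm A play medium price with probability p; indifference gives −6p + 8(1−p) = −5(1−p), so p = 13/19.
Similarly Firm B's optimal q on low price is 5/19, and the value is -6·(5/19) + (0)·(14/19) = -30/19.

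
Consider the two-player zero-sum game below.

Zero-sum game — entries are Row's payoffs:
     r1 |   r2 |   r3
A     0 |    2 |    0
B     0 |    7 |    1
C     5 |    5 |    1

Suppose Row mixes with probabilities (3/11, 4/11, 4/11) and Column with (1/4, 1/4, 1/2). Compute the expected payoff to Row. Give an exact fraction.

45/22

Against (1/4, 1/4, 1/2), each row's expected payoff is A: 1/2; B: 9/4; C: 3.
Taking the (3/11, 4/11, 4/11)-weighted average: (3/11)·(1/2) + (4/11)·(9/4) + (4/11)·(3) = 45/22.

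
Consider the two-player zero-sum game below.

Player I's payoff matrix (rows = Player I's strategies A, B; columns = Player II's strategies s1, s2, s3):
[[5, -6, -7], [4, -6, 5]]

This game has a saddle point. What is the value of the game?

-6

Row minima: -7, -6 → Player I's maximin is -6.
Column maxima: 5, -6, 5 → Player II's minimax is -6.
They coincide at (B, s2), so the value is -6.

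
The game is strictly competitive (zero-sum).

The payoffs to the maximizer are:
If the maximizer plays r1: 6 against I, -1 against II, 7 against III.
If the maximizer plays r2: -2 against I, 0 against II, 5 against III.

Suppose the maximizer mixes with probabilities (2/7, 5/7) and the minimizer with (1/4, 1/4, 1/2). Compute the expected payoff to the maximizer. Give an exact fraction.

Against (1/4, 1/4, 1/2), each row's expected payoff is r1: 19/4; r2: 2.
Taking the (2/7, 5/7)-weighted average: (2/7)·(19/4) + (5/7)·(2) = 39/14.

39/14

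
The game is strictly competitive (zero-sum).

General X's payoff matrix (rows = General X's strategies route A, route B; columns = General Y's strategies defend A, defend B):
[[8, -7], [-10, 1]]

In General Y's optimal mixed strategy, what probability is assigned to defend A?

Row minima are -7 and -10, so General X's maximin is -7; column maxima are 8 and 1, so General Y's minimax is 1. These differ, so the equilibrium is in mixed strategies.
Let General Y play defend A with probability q. General X is indifferent when 8q − 7(1−q) = −10q + (1−q), giving q = 4/13.

4/13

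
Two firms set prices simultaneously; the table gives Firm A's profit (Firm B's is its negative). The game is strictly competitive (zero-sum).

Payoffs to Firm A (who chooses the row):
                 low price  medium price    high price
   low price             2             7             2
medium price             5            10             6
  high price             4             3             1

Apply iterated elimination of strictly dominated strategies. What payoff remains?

Column medium price is strictly dominated by high price for Firm B (2<7, 6<10, 1<3); eliminate medium price.
Row high price is strictly dominated by row medium price (5>4, 6>1); eliminate high price.
Row low price is strictly dominated by row medium price (5>2, 6>2); eliminate low price.
Column high price is strictly dominated by low price for Firm B (5<6); eliminate high price.
Only (medium price, low price) remains, with payoff 5.

5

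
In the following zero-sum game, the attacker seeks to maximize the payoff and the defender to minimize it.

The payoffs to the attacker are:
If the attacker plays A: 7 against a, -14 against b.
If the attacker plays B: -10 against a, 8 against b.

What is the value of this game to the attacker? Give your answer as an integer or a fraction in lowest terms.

-28/13

Row minima are -14 and -10, so the attacker's maximin is -10; column maxima are 7 and 8, so the defender's minimax is 7. These differ, so the equilibrium is in mixed strategies.
Let the attacker play A with probability p. The defender is indifferent when 7p − 10(1−p) = −14p + 8(1−p), giving p = 6/13.
Let the defender play a with probability q. The attacker is indifferent when 7q − 14(1−q) = −10q + 8(1−q), giving q = 22/39.
The value is 7·(22/39) + (-14)·(17/39) = -28/13.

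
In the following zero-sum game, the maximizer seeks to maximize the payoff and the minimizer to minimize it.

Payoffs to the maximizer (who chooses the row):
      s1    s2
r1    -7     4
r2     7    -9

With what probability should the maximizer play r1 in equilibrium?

Row minima are -7 and -9, so the maximizer's maximin is -7; column maxima are 7 and 4, so the minimizer's minimax is 4. These differ, so the equilibrium is in mixed strategies.
Let the maximizer play r1 with probability p. The minimizer is indifferent when −7p + 7(1−p) = 4p − 9(1−p), giving p = 16/27.

16/27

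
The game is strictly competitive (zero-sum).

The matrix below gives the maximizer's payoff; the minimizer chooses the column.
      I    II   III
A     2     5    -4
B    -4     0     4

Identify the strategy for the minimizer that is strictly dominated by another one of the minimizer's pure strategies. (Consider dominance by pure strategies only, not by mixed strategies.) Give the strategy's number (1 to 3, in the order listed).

The minimizer prefers columns that give the maximizer less. Compare II with I: 2 < 5, -4 < 0.
So I strictly dominates II for the minimizer; II is strictly dominated.

2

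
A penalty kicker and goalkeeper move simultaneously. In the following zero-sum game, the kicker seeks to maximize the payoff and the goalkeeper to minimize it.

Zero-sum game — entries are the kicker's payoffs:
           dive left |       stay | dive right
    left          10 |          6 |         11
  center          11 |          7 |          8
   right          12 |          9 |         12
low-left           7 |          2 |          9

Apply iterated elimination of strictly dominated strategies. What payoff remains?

Row low-left is strictly dominated by row left (10>7, 6>2, 11>9); eliminate low-left.
Row center is strictly dominated by row right (12>11, 9>7, 12>8); eliminate center.
Column dive left is strictly dominated by stay for the goalkeeper (6<10, 9<12); eliminate dive left.
Column dive right is strictly dominated by stay for the goalkeeper (6<11, 9<12); eliminate dive right.
Row left is strictly dominated by row right (9>6); eliminate left.
Only (right, stay) remains, with payoff 9.

9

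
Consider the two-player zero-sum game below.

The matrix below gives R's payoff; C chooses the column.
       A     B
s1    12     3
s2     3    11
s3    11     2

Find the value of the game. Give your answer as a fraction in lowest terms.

Row s3 is strictly dominated by row s1, so R never plays it.
The remaining 2×2 game on (s1, s2) × (A, B) has no saddle point. Let R play s1 with probability p; indifference gives 12p + 3(1−p) = 3p + 11(1−p), so p = 8/17.
Similarly C's optimal q on A is 8/17, and the value is 12·(8/17) + (3)·(9/17) = 123/17.

123/17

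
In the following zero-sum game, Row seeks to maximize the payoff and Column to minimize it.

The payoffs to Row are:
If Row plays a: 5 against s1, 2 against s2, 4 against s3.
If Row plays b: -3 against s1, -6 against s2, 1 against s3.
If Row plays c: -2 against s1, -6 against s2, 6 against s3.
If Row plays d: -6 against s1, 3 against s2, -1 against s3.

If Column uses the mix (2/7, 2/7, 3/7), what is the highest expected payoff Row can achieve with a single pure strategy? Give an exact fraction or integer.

26/7

a: (5)·(2/7) + (2)·(2/7) + (4)·(3/7) = 26/7.
b: (-3)·(2/7) + (-6)·(2/7) + (1)·(3/7) = -15/7.
c: (-2)·(2/7) + (-6)·(2/7) + (6)·(3/7) = 2/7.
d: (-6)·(2/7) + (3)·(2/7) + (-1)·(3/7) = -9/7.
The best pure response is a with expected payoff 26/7.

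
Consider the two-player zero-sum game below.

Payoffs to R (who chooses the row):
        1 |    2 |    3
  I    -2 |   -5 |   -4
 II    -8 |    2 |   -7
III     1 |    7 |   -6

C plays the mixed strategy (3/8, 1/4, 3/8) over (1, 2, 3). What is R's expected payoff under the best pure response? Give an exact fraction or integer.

-1/8

I: (-2)·(3/8) + (-5)·(1/4) + (-4)·(3/8) = -7/2.
II: (-8)·(3/8) + (2)·(1/4) + (-7)·(3/8) = -41/8.
III: (1)·(3/8) + (7)·(1/4) + (-6)·(3/8) = -1/8.
The best pure response is III with expected payoff -1/8.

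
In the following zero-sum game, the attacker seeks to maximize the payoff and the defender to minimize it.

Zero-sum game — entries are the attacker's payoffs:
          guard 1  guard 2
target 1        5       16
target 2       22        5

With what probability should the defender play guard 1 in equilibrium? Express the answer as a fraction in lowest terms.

Row minima are 5 and 5, so the attacker's maximin is 5; column maxima are 22 and 16, so the defender's minimax is 16. These differ, so the equilibrium is in mixed strategies.
Let the defender play guard 1 with probability q. The attacker is indifferent when 5q + 16(1−q) = 22q + 5(1−q), giving q = 11/28.

11/28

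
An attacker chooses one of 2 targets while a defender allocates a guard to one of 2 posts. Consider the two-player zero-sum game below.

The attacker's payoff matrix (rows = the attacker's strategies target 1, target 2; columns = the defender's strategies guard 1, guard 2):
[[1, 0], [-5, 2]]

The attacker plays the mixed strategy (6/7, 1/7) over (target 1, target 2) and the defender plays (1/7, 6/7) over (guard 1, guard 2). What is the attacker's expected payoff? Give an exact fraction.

Against (1/7, 6/7), each row's expected payoff is target 1: 1/7; target 2: 1.
Taking the (6/7, 1/7)-weighted average: (6/7)·(1/7) + (1/7)·(1) = 13/49.

13/49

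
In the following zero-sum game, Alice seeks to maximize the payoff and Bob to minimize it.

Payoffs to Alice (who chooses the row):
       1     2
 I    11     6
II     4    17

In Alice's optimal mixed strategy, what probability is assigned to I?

Row minima are 6 and 4, so Alice's maximin is 6; column maxima are 11 and 17, so Bob's minimax is 11. These differ, so the equilibrium is in mixed strategies.
Let Alice play I with probability p. Bob is indifferent when 11p + 4(1−p) = 6p + 17(1−p), giving p = 13/18.

13/18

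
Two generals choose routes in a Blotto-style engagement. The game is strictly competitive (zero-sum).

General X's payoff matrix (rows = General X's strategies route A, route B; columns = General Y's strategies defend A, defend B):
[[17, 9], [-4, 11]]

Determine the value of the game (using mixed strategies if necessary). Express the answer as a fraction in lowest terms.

223/23

Row minima are 9 and -4, so General X's maximin is 9; column maxima are 17 and 11, so General Y's minimax is 11. These differ, so the equilibrium is in mixed strategies.
Let General X play route A with probability p. General Y is indifferent when 17p − 4(1−p) = 9p + 11(1−p), giving p = 15/23.
Let General Y play defend A with probability q. General X is indifferent when 17q + 9(1−q) = −4q + 11(1−q), giving q = 2/23.
The value is 17·(2/23) + (9)·(21/23) = 223/23.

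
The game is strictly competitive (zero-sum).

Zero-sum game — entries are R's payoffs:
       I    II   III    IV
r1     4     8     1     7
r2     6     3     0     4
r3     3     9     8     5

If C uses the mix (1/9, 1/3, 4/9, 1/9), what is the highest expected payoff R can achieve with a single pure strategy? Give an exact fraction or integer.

r1: (4)·(1/9) + (8)·(1/3) + (1)·(4/9) + (7)·(1/9) = 13/3.
r2: (6)·(1/9) + (3)·(1/3) + (0)·(4/9) + (4)·(1/9) = 19/9.
r3: (3)·(1/9) + (9)·(1/3) + (8)·(4/9) + (5)·(1/9) = 67/9.
The best pure response is r3 with expected payoff 67/9.

67/9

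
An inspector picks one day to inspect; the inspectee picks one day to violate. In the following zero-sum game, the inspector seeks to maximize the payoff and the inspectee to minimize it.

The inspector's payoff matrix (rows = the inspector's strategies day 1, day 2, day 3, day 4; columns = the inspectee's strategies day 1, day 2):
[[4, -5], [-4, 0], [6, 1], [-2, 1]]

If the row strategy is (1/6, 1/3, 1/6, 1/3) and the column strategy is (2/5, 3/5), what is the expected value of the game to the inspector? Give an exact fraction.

-1/3

Against (2/5, 3/5), each row's expected payoff is day 1: -7/5; day 2: -8/5; day 3: 3; day 4: -1/5.
Taking the (1/6, 1/3, 1/6, 1/3)-weighted average: (1/6)·(-7/5) + (1/3)·(-8/5) + (1/6)·(3) + (1/3)·(-1/5) = -1/3.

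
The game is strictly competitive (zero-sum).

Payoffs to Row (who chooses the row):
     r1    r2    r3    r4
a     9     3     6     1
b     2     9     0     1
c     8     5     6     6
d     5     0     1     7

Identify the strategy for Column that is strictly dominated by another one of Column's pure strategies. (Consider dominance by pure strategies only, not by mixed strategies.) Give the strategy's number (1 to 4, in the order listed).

1

Column prefers columns that give Row less. Compare r1 with r3: 6 < 9, 0 < 2, 6 < 8, 1 < 5.
So r3 strictly dominates r1 for Column; r1 is strictly dominated.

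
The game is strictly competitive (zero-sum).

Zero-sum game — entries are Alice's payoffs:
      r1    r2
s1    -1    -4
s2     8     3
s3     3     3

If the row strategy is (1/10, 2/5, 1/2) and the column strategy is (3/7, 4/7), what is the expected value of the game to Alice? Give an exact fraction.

Against (3/7, 4/7), each row's expected payoff is s1: -19/7; s2: 36/7; s3: 3.
Taking the (1/10, 2/5, 1/2)-weighted average: (1/10)·(-19/7) + (2/5)·(36/7) + (1/2)·(3) = 23/7.

23/7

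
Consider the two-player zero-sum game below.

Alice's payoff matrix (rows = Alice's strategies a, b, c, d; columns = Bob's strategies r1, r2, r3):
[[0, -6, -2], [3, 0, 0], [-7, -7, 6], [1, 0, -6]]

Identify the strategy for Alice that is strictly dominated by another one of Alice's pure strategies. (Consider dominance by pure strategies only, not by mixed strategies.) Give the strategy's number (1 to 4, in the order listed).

Compare a with b: 3 > 0, 0 > -6, 0 > -2.
So b strictly dominates a for Alice; a is strictly dominated.

1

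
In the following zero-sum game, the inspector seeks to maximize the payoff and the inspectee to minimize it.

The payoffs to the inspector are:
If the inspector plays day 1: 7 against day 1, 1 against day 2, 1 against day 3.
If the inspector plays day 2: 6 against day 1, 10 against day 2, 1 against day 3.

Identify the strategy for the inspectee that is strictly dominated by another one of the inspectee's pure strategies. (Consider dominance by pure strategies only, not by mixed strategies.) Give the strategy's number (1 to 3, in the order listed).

1

The inspectee prefers columns that give the inspector less. Compare day 1 with day 3: 1 < 7, 1 < 6.
So day 3 strictly dominates day 1 for the inspectee; day 1 is strictly dominated.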